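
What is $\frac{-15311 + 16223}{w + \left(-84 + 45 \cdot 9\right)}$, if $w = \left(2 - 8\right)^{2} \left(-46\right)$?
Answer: $- \frac{304}{445} \approx -0.68315$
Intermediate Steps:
$w = -1656$ ($w = \left(-6\right)^{2} \left(-46\right) = 36 \left(-46\right) = -1656$)
$\frac{-15311 + 16223}{w + \left(-84 + 45 \cdot 9\right)} = \frac{-15311 + 16223}{-1656 + \left(-84 + 45 \cdot 9\right)} = \frac{912}{-1656 + \left(-84 + 405\right)} = \frac{912}{-1656 + 321} = \frac{912}{-1335} = 912 \left(- \frac{1}{1335}\right) = - \frac{304}{445}$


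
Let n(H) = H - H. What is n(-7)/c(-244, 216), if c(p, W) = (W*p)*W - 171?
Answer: 0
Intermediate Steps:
n(H) = 0
c(p, W) = -171 + p*W**2 (c(p, W) = p*W**2 - 171 = -171 + p*W**2)
n(-7)/c(-244, 216) = 0/(-171 - 244*216**2) = 0/(-171 - 244*46656) = 0/(-171 - 11384064) = 0/(-11384235) = 0*(-1/11384235) = 0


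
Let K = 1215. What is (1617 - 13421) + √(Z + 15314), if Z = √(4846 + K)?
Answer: -11804 + √(15314 + √6061) ≈ -11680.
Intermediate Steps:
Z = √6061 (Z = √(4846 + 1215) = √6061 ≈ 77.852)
(1617 - 13421) + √(Z + 15314) = (1617 - 13421) + √(√6061 + 15314) = -11804 + √(15314 + √6061)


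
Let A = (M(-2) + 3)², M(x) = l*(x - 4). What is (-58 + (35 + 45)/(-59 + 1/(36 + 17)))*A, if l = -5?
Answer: -33676962/521 ≈ -64639.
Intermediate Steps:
M(x) = 20 - 5*x (M(x) = -5*(x - 4) = -5*(-4 + x) = 20 - 5*x)
A = 1089 (A = ((20 - 5*(-2)) + 3)² = ((20 + 10) + 3)² = (30 + 3)² = 33² = 1089)
(-58 + (35 + 45)/(-59 + 1/(36 + 17)))*A = (-58 + (35 + 45)/(-59 + 1/(36 + 17)))*1089 = (-58 + 80/(-59 + 1/53))*1089 = (-58 + 80/(-3126/53))*1089 = (-58 + 80*(-53/3126))*1089 = (-58 - 2120/1563)*1089 = -92774/1563*1089 = -33676962/521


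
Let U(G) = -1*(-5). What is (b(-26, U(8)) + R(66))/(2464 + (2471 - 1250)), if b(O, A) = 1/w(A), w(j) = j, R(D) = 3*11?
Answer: 166/18425 ≈ 0.0090095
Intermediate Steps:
R(D) = 33
U(G) = 5
b(O, A) = 1/A
(b(-26, U(8)) + R(66))/(2464 + (2471 - 1250)) = (1/5 + 33)/(2464 + (2471 - 1250)) = (1/5 + 33)/(2464 + 1221) = (166/5)/3685 = (166/5)*(1/3685) = 166/18425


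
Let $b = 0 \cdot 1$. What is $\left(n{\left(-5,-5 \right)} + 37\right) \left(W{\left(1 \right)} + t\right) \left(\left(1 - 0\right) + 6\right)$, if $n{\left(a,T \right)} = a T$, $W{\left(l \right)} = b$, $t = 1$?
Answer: $434$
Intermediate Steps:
$b = 0$
$W{\left(l \right)} = 0$
$n{\left(a,T \right)} = T a$
$\left(n{\left(-5,-5 \right)} + 37\right) \left(W{\left(1 \right)} + t\right) \left(\left(1 - 0\right) + 6\right) = \left(\left(-5\right) \left(-5\right) + 37\right) \left(0 + 1\right) \left(\left(1 - 0\right) + 6\right) = \left(25 + 37\right) 1 \left(\left(1 + 0\right) + 6\right) = 62 \cdot 1 \left(1 + 6\right) = 62 \cdot 1 \cdot 7 = 62 \cdot 7 = 434$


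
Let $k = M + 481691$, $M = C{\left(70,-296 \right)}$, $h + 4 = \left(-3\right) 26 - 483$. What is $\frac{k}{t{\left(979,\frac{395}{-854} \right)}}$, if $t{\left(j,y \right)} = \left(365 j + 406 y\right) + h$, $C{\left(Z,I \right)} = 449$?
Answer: $\frac{5882108}{4350303} \approx 1.3521$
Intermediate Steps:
$h = -565$ ($h = -4 - 561 = -565$)
$M = 449$
$t{\left(j,y \right)} = -565 + 365 j + 406 y$ ($t{\left(j,y \right)} = \left(365 j + 406 y\right) - 565 = -565 + 365 j + 406 y$)
$k = 482140$ ($k = 449 + 481691 = 482140$)
$\frac{k}{t{\left(979,\frac{395}{-854} \right)}} = \frac{482140}{-565 + 365 \cdot 979 + 406 \frac{395}{-854}} = \frac{482140}{-565 + 357335 + 406 \cdot 395 \left(- \frac{1}{854}\right)} = \frac{482140}{-565 + 357335 + 406 \left(- \frac{395}{854}\right)} = \frac{482140}{-565 + 357335 - \frac{11455}{61}} = \frac{482140}{\frac{21751515}{61}} = 482140 \cdot \frac{61}{21751515} = \frac{5882108}{4350303}$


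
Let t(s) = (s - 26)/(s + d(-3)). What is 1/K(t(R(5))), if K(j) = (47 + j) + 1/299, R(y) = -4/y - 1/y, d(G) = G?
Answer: 1196/64289 ≈ 0.018604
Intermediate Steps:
R(y) = -5/y
t(s) = (-26 + s)/(-3 + s) (t(s) = (s - 26)/(s - 3) = (-26 + s)/(-3 + s))
K(j) = 14054/299 + j (K(j) = (47 + j) + 1/299 = 14054/299 + j)
1/K(t(R(5))) = 1/(14054/299 + (-26 - 5/5)/(-3 - 5/5)) = 1/(14054/299 + (-26 - 5*1/5)/(-3 - 5*1/5)) = 1/(14054/299 + (-26 - 1)/(-3 - 1)) = 1/(14054/299 - 27/(-4)) = 1/(14054/299 - 1/4*(-27)) = 1/(14054/299 + 27/4) = 1/(64289/1196) = 1196/64289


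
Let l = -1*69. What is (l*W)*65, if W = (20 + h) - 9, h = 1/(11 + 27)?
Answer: -1879215/38 ≈ -49453.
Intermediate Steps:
h = 1/38 ≈ 0.026316
l = -69
W = 419/38 (W = (20 + 1/38) - 9 = 761/38 - 9 = 419/38 ≈ 11.026)
(l*W)*65 = -69*419/38*65 = -28911/38*65 = -1879215/38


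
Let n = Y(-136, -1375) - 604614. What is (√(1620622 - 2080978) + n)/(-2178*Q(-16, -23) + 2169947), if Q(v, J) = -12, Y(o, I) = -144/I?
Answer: -831344106/3019614125 + 26*I*√681/2196083 ≈ -0.27531 + 0.00030896*I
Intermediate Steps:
n = -831344106/1375 (n = -144/(-1375) - 604614 = -144*(-1/1375) - 604614 = 144/1375 - 604614 = -831344106/1375 ≈ -6.0461e+5)
(√(1620622 - 2080978) + n)/(-2178*Q(-16, -23) + 2169947) = (√(1620622 - 2080978) - 831344106/1375)/(-2178*(-12) + 2169947) = (√(-460356) - 831344106/1375)/(26136 + 2169947) = (26*I*√681 - 831344106/1375)/2196083 = (-831344106/1375 + 26*I*√681)*(1/2196083) = -831344106/3019614125 + 26*I*√681/2196083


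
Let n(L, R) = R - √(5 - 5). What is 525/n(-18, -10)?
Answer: -105/2 ≈ -52.500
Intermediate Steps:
n(L, R) = R (n(L, R) = R - √0 = R - 1*0 = R + 0 = R)
525/n(-18, -10) = 525/(-10) = 525*(-⅒) = -105/2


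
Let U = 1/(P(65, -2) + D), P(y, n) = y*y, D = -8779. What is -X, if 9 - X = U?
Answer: -40987/4554 ≈ -9.0002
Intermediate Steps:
P(y, n) = y**2
U = -1/4554 (U = 1/(65**2 - 8779) = 1/(4225 - 8779) = 1/(-4554) = -1/4554 ≈ -0.00021959)
X = 40987/4554 (X = 9 - 1*(-1/4554) = 9 + 1/4554 = 40987/4554 ≈ 9.0002)
-X = -1*40987/4554 = -40987/4554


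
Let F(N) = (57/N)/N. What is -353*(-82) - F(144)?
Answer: 200074733/6912 ≈ 28946.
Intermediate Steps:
F(N) = 57/N²
-353*(-82) - F(144) = -353*(-82) - 57/144² = 28946 - 57/20736 = 28946 - 1*19/6912 = 28946 - 19/6912 = 200074733/6912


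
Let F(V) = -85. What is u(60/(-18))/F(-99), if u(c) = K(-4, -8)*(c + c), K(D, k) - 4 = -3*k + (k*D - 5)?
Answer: 220/51 ≈ 4.3137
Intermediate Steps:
K(D, k) = -1 - 3*k + D*k (K(D, k) = 4 + (-3*k + (k*D - 5)) = 4 + (-3*k + (D*k - 5)) = 4 + (-3*k + (-5 + D*k)) = 4 + (-5 - 3*k + D*k) = -1 - 3*k + D*k)
u(c) = 110*c (u(c) = (-1 - 3*(-8) - 4*(-8))*(c + c) = (-1 + 24 + 32)*(2*c) = 55*(2*c) = 110*c)
u(60/(-18))/F(-99) = (110*(60/(-18)))/(-85) = (110*(60*(-1/18)))*(-1/85) = (110*(-10/3))*(-1/85) = -1100/3*(-1/85) = 220/51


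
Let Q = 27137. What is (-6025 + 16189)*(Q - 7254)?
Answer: 202090812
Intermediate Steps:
(-6025 + 16189)*(Q - 7254) = (-6025 + 16189)*(27137 - 7254) = 10164*19883 = 202090812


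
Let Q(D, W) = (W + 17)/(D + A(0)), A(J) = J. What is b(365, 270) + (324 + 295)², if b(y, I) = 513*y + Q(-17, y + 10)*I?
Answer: 9591062/17 ≈ 5.6418e+5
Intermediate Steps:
Q(D, W) = (17 + W)/D (Q(D, W) = (W + 17)/(D + 0) = (17 + W)/D)
b(y, I) = 513*y + I*(-27/17 - y/17) (b(y, I) = 513*y + ((17 + (y + 10))/(-17))*I = 513*y + (-(17 + (10 + y))/17)*I = 513*y + (-(27 + y)/17)*I = 513*y + (-27/17 - y/17)*I = 513*y + I*(-27/17 - y/17))
b(365, 270) + (324 + 295)² = (513*365 - 1/17*270*(27 + 365)) + (324 + 295)² = (187245 - 1/17*270*392) + 619² = (187245 - 105840/17) + 383161 = 3077325/17 + 383161 = 9591062/17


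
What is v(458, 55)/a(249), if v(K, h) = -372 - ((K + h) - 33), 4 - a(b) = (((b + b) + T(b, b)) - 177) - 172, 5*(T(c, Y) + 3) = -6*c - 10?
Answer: -2130/397 ≈ -5.3652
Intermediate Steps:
T(c, Y) = -5 - 6*c/5 (T(c, Y) = -3 + (-6*c - 10)/5 = -3 + (-10 - 6*c)/5 = -3 + (-2 - 6*c/5) = -5 - 6*c/5)
a(b) = 358 - 4*b/5 (a(b) = 4 - ((((b + b) + (-5 - 6*b/5)) - 177) - 172) = 4 - (((2*b + (-5 - 6*b/5)) - 177) - 172) = 4 - (((-5 + 4*b/5) - 177) - 172) = 4 - ((-182 + 4*b/5) - 172) = 4 - (-354 + 4*b/5) = 4 + (354 - 4*b/5) = 358 - 4*b/5)
v(K, h) = -339 - K - h (v(K, h) = -372 - (-33 + K + h) = -372 + (33 - K - h) = -339 - K - h)
v(458, 55)/a(249) = (-339 - 1*458 - 1*55)/(358 - 4/5*249) = (-339 - 458 - 55)/(358 - 996/5) = -852/794/5 = -852*5/794 = -2130/397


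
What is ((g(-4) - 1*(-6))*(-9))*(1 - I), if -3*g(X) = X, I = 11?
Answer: 660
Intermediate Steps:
g(X) = -X/3
((g(-4) - 1*(-6))*(-9))*(1 - I) = ((-1/3*(-4) - 1*(-6))*(-9))*(1 - 1*11) = ((4/3 + 6)*(-9))*(1 - 11) = ((22/3)*(-9))*(-10) = -66*(-10) = 660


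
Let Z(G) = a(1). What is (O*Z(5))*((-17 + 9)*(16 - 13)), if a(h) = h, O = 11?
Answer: -264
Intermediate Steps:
Z(G) = 1
(O*Z(5))*((-17 + 9)*(16 - 13)) = (11*1)*((-17 + 9)*(16 - 13)) = 11*(-8*3) = 11*(-24) = -264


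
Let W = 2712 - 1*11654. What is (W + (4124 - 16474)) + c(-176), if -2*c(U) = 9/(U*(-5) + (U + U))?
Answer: -7494787/352 ≈ -21292.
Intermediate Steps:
W = -8942 (W = 2712 - 11654 = -8942)
c(U) = 3/(2*U) (c(U) = -9/(2*(U*(-5) + (U + U))) = -9/(2*(-5*U + 2*U)) = -9/(2*((-3*U))) = -9*(-1/(3*U))/2 = -(-3)/(2*U) = 3/(2*U))
(W + (4124 - 16474)) + c(-176) = (-8942 + (4124 - 16474)) + (3/2)/(-176) = (-8942 - 12350) + (3/2)*(-1/176) = -21292 - 3/352 = -7494787/352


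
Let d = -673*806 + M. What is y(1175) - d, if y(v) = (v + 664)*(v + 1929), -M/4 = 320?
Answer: 6251974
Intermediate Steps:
M = -1280 (M = -4*320 = -1280)
d = -543718 (d = -673*806 - 1280 = -542438 - 1280 = -543718)
y(v) = (664 + v)*(1929 + v)
y(1175) - d = (1280856 + 1175² + 2593*1175) - 1*(-543718) = (1280856 + 1380625 + 3046775) + 543718 = 5708256 + 543718 = 6251974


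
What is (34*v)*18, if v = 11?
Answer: 6732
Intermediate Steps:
(34*v)*18 = (34*11)*18 = 374*18 = 6732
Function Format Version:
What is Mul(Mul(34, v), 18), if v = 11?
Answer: 6732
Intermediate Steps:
Mul(Mul(34, v), 18) = Mul(Mul(34, 11), 18) = Mul(374, 18) = 6732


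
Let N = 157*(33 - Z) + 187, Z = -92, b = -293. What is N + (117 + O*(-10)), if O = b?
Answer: 22859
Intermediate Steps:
O = -293
N = 19812 (N = 157*(33 - 1*(-92)) + 187 = 157*(33 + 92) + 187 = 157*125 + 187 = 19625 + 187 = 19812)
N + (117 + O*(-10)) = 19812 + (117 - 293*(-10)) = 19812 + (117 + 2930) = 19812 + 3047 = 22859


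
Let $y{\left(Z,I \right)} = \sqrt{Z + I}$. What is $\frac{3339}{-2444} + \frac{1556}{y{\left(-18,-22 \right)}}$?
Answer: $- \frac{3339}{2444} - \frac{389 i \sqrt{10}}{5} \approx -1.3662 - 246.03 i$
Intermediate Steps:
$y{\left(Z,I \right)} = \sqrt{I + Z}$
$\frac{3339}{-2444} + \frac{1556}{y{\left(-18,-22 \right)}} = \frac{3339}{-2444} + \frac{1556}{\sqrt{-22 - 18}} = 3339 \left(- \frac{1}{2444}\right) + \frac{1556}{\sqrt{-40}} = - \frac{3339}{2444} + \frac{1556}{2 i \sqrt{10}} = - \frac{3339}{2444} + 1556 \left(- \frac{i \sqrt{10}}{20}\right) = - \frac{3339}{2444} - \frac{389 i \sqrt{10}}{5}$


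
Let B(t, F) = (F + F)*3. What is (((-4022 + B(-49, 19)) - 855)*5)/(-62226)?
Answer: 23815/62226 ≈ 0.38272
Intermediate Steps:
B(t, F) = 6*F (B(t, F) = (2*F)*3 = 6*F)
(((-4022 + B(-49, 19)) - 855)*5)/(-62226) = (((-4022 + 6*19) - 855)*5)/(-62226) = (((-4022 + 114) - 855)*5)*(-1/62226) = ((-3908 - 855)*5)*(-1/62226) = -4763*5*(-1/62226) = -23815*(-1/62226) = 23815/62226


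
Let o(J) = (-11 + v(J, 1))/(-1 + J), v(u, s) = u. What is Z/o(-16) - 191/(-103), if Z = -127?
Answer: -217220/2781 ≈ -78.109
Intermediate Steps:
o(J) = (-11 + J)/(-1 + J)
Z/o(-16) - 191/(-103) = -127*(-1 - 16)/(-11 - 16) - 191/(-103) = -127/(-27/(-17)) - 191*(-1/103) = -127/((-1/17*(-27))) + 191/103 = -127/27/17 + 191/103 = -127*17/27 + 191/103 = -2159/27 + 191/103 = -217220/2781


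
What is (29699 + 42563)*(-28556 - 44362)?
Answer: -5269200516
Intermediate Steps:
(29699 + 42563)*(-28556 - 44362) = 72262*(-72918) = -5269200516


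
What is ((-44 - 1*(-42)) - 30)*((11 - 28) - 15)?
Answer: 1024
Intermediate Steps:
((-44 - 1*(-42)) - 30)*((11 - 28) - 15) = ((-44 + 42) - 30)*(-17 - 15) = (-2 - 30)*(-32) = -32*(-32) = 1024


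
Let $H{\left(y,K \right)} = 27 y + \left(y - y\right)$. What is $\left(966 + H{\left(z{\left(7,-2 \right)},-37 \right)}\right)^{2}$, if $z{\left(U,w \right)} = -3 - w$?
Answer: $881721$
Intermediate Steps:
$H{\left(y,K \right)} = 27 y$ ($H{\left(y,K \right)} = 27 y + 0 = 27 y$)
$\left(966 + H{\left(z{\left(7,-2 \right)},-37 \right)}\right)^{2} = \left(966 + 27 \left(-3 - -2\right)\right)^{2} = \left(966 + 27 \left(-3 + 2\right)\right)^{2} = \left(966 + 27 \left(-1\right)\right)^{2} = \left(966 - 27\right)^{2} = 939^{2} = 881721$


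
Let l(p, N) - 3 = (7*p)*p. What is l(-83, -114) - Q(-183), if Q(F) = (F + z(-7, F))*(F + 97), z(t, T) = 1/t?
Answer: 227330/7 ≈ 32476.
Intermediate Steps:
l(p, N) = 3 + 7*p² (l(p, N) = 3 + (7*p)*p = 3 + 7*p²)
Q(F) = (97 + F)*(-⅐ + F) (Q(F) = (F + 1/(-7))*(F + 97) = (F - ⅐)*(97 + F) = (-⅐ + F)*(97 + F) = (97 + F)*(-⅐ + F))
l(-83, -114) - Q(-183) = (3 + 7*(-83)²) - (-97/7 + (-183)² + (678/7)*(-183)) = (3 + 7*6889) - (-97/7 + 33489 - 124074/7) = (3 + 48223) - 1*110252/7 = 48226 - 110252/7 = 227330/7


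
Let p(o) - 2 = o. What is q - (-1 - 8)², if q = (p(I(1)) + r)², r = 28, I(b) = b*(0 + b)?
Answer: 880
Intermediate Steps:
I(b) = b² (I(b) = b*b = b²)
p(o) = 2 + o
q = 961 (q = ((2 + 1²) + 28)² = ((2 + 1) + 28)² = (3 + 28)² = 31² = 961)
q - (-1 - 8)² = 961 - (-1 - 8)² = 961 - 1*(-9)² = 961 - 1*81 = 961 - 81 = 880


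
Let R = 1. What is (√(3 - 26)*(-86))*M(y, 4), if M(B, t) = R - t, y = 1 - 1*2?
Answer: 258*I*√23 ≈ 1237.3*I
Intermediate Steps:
y = -1 (y = 1 - 2 = -1)
M(B, t) = 1 - t
(√(3 - 26)*(-86))*M(y, 4) = (√(3 - 26)*(-86))*(1 - 1*4) = (√(-23)*(-86))*(1 - 4) = ((I*√23)*(-86))*(-3) = -86*I*√23*(-3) = 258*I*√23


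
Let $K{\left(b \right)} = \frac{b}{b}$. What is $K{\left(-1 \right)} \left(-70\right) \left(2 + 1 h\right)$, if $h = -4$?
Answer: $140$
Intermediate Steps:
$K{\left(b \right)} = 1$
$K{\left(-1 \right)} \left(-70\right) \left(2 + 1 h\right) = 1 \left(-70\right) \left(2 + 1 \left(-4\right)\right) = - 70 \left(2 - 4\right) = \left(-70\right) \left(-2\right) = 140$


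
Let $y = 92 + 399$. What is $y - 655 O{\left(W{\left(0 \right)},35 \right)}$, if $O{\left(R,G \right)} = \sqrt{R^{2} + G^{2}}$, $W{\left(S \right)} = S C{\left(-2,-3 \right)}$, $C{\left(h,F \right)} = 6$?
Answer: $-22434$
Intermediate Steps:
$y = 491$
$W{\left(S \right)} = 6 S$ ($W{\left(S \right)} = S 6 = 6 S$)
$O{\left(R,G \right)} = \sqrt{G^{2} + R^{2}}$
$y - 655 O{\left(W{\left(0 \right)},35 \right)} = 491 - 655 \sqrt{35^{2} + \left(6 \cdot 0\right)^{2}} = 491 - 655 \sqrt{1225 + 0^{2}} = 491 - 655 \sqrt{1225 + 0} = 491 - 655 \sqrt{1225} = 491 - 22925 = -22434$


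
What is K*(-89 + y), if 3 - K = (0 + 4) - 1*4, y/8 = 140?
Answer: 3093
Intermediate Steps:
y = 1120 (y = 8*140 = 1120)
K = 3 (K = 3 - ((0 + 4) - 1*4) = 3 - (4 - 4) = 3 - 1*0 = 3 + 0 = 3)
K*(-89 + y) = 3*(-89 + 1120) = 3*1031 = 3093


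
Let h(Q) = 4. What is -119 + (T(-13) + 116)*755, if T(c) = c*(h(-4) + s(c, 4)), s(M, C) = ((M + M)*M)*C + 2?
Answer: -13241309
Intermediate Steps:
s(M, C) = 2 + 2*C*M² (s(M, C) = ((2*M)*M)*C + 2 = (2*M²)*C + 2 = 2*C*M² + 2 = 2 + 2*C*M²)
T(c) = c*(6 + 8*c²) (T(c) = c*(4 + (2 + 2*4*c²)) = c*(4 + (2 + 8*c²)) = c*(6 + 8*c²))
-119 + (T(-13) + 116)*755 = -119 + ((6*(-13) + 8*(-13)³) + 116)*755 = -119 + ((-78 + 8*(-2197)) + 116)*755 = -119 + ((-78 - 17576) + 116)*755 = -119 + (-17654 + 116)*755 = -119 - 17538*755 = -119 - 13241190 = -13241309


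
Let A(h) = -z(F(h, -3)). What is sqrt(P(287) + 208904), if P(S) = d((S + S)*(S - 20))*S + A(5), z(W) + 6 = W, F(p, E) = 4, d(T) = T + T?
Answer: sqrt(88178998) ≈ 9390.4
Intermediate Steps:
d(T) = 2*T
z(W) = -6 + W
A(h) = 2 (A(h) = -(-6 + 4) = -1*(-2) = 2)
P(S) = 2 + 4*S**2*(-20 + S) (P(S) = (2*((S + S)*(S - 20)))*S + 2 = (2*((2*S)*(-20 + S)))*S + 2 = (2*(2*S*(-20 + S)))*S + 2 = (4*S*(-20 + S))*S + 2 = 4*S**2*(-20 + S) + 2 = 2 + 4*S**2*(-20 + S))
sqrt(P(287) + 208904) = sqrt((2 + 4*287**2*(-20 + 287)) + 208904) = sqrt((2 + 4*82369*267) + 208904) = sqrt((2 + 87970092) + 208904) = sqrt(87970094 + 208904) = sqrt(88178998)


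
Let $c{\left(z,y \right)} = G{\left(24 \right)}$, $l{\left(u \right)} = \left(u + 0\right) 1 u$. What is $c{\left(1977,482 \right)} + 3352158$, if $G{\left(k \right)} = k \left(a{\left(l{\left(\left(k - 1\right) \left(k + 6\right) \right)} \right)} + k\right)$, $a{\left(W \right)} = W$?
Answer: $14779134$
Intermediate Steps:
$l{\left(u \right)} = u^{2}$ ($l{\left(u \right)} = u 1 u = u u = u^{2}$)
$G{\left(k \right)} = k \left(k + \left(-1 + k\right)^{2} \left(6 + k\right)^{2}\right)$ ($G{\left(k \right)} = k \left(\left(\left(k - 1\right) \left(k + 6\right)\right)^{2} + k\right) = k \left(\left(\left(-1 + k\right) \left(6 + k\right)\right)^{2} + k\right) = k \left(\left(-1 + k\right)^{2} \left(6 + k\right)^{2} + k\right) = k \left(k + \left(-1 + k\right)^{2} \left(6 + k\right)^{2}\right)$)
$c{\left(z,y \right)} = 11426976$ ($c{\left(z,y \right)} = 24 \left(24 + \left(-6 + 24^{2} + 5 \cdot 24\right)^{2}\right) = 24 \left(24 + \left(-6 + 576 + 120\right)^{2}\right) = 24 \left(24 + 690^{2}\right) = 24 \left(24 + 476100\right) = 24 \cdot 476124 = 11426976$)
$c{\left(1977,482 \right)} + 3352158 = 11426976 + 3352158 = 14779134$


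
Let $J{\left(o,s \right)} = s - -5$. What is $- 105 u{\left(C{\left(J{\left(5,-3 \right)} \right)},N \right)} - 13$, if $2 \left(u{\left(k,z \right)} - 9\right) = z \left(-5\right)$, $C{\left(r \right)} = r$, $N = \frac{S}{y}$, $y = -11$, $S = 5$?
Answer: $- \frac{23701}{22} \approx -1077.3$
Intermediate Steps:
$J{\left(o,s \right)} = 5 + s$ ($J{\left(o,s \right)} = s + 5 = 5 + s$)
$N = - \frac{5}{11}$ ($N = \frac{5}{-11} = 5 \left(- \frac{1}{11}\right) = - \frac{5}{11} \approx -0.45455$)
$u{\left(k,z \right)} = 9 - \frac{5 z}{2}$ ($u{\left(k,z \right)} = 9 + \frac{z \left(-5\right)}{2} = 9 + \frac{\left(-5\right) z}{2} = 9 - \frac{5 z}{2}$)
$- 105 u{\left(C{\left(J{\left(5,-3 \right)} \right)},N \right)} - 13 = - 105 \left(9 - - \frac{25}{22}\right) - 13 = - 105 \left(9 + \frac{25}{22}\right) - 13 = \left(-105\right) \frac{223}{22} - 13 = - \frac{23415}{22} - 13 = - \frac{23701}{22}$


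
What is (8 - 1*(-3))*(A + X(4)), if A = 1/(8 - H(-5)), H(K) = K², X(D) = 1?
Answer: 176/17 ≈ 10.353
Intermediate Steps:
A = -1/17 (A = 1/(8 - 1*(-5)²) = 1/(8 - 1*25) = 1/(8 - 25) = 1/(-17) = -1/17 ≈ -0.058824)
(8 - 1*(-3))*(A + X(4)) = (8 - 1*(-3))*(-1/17 + 1) = (8 + 3)*(16/17) = 11*(16/17) = 176/17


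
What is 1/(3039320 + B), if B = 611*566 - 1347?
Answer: 1/3383799 ≈ 2.9553e-7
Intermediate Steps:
B = 344479 (B = 345826 - 1347 = 344479)
1/(3039320 + B) = 1/(3039320 + 344479) = 1/3383799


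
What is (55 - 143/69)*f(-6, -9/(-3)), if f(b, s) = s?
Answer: 3652/23 ≈ 158.78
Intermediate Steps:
(55 - 143/69)*f(-6, -9/(-3)) = (55 - 143/69)*(-9/(-3)) = (55 - 143*1/69)*(-9*(-⅓)) = (55 - 143/69)*3 = (3652/69)*3 = 3652/23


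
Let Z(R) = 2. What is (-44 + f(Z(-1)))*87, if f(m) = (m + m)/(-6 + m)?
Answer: -3915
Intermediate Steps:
f(m) = 2*m/(-6 + m) (f(m) = (2*m)/(-6 + m) = 2*m/(-6 + m))
(-44 + f(Z(-1)))*87 = (-44 + 2*2/(-6 + 2))*87 = (-44 + 2*2/(-4))*87 = (-44 + 2*2*(-¼))*87 = (-44 - 1)*87 = -45*87 = -3915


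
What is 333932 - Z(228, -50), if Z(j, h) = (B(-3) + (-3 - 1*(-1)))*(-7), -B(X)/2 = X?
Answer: 333960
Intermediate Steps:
B(X) = -2*X
Z(j, h) = -28 (Z(j, h) = (-2*(-3) + (-3 - 1*(-1)))*(-7) = (6 + (-3 + 1))*(-7) = (6 - 2)*(-7) = 4*(-7) = -28)
333932 - Z(228, -50) = 333932 - 1*(-28) = 333932 + 28 = 333960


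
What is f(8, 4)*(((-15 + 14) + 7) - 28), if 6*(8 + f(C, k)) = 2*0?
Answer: 176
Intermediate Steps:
f(C, k) = -8 (f(C, k) = -8 + (2*0)/6 = -8 + (1/6)*0 = -8 + 0 = -8)
f(8, 4)*(((-15 + 14) + 7) - 28) = -8*(((-15 + 14) + 7) - 28) = -8*((-1 + 7) - 28) = -8*(6 - 28) = -8*(-22) = 176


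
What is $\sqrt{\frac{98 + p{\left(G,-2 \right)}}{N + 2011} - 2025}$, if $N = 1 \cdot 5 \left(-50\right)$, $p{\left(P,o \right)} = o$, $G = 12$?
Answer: $\frac{i \sqrt{697733441}}{587} \approx 44.999 i$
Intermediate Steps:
$N = -250$ ($N = 5 \left(-50\right) = -250$)
$\sqrt{\frac{98 + p{\left(G,-2 \right)}}{N + 2011} - 2025} = \sqrt{\frac{98 - 2}{-250 + 2011} - 2025} = \sqrt{\frac{96}{1761} - 2025} = \sqrt{96 \cdot \frac{1}{1761} - 2025} = \sqrt{\frac{32}{587} - 2025} = \sqrt{- \frac{1188643}{587}} = \frac{i \sqrt{697733441}}{587}$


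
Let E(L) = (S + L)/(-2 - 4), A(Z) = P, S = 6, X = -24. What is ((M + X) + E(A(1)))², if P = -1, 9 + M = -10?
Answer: 69169/36 ≈ 1921.4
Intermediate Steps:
M = -19 (M = -9 - 10 = -19)
A(Z) = -1
E(L) = -1 - L/6 (E(L) = (6 + L)/(-2 - 4) = (6 + L)/(-6) = (6 + L)*(-⅙) = -1 - L/6)
((M + X) + E(A(1)))² = ((-19 - 24) + (-1 - ⅙*(-1)))² = (-43 + (-1 + ⅙))² = (-43 - ⅚)² = (-263/6)² = 69169/36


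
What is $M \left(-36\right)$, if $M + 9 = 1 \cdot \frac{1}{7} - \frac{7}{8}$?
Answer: $\frac{4905}{14} \approx 350.36$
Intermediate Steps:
$M = - \frac{545}{56}$ ($M = -9 + \left(1 \cdot \frac{1}{7} - \frac{7}{8}\right) = -9 + \left(\frac{1}{7} - \frac{7}{8}\right) = -9 - \frac{41}{56} = - \frac{545}{56} \approx -9.7321$)
$M \left(-36\right) = \left(- \frac{545}{56}\right) \left(-36\right) = \frac{4905}{14}$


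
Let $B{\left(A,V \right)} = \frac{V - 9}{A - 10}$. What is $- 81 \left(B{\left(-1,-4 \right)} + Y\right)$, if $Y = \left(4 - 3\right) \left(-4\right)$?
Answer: $\frac{2511}{11} \approx 228.27$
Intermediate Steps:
$B{\left(A,V \right)} = \frac{-9 + V}{-10 + A}$
$Y = -4$ ($Y = 1 \left(-4\right) = -4$)
$- 81 \left(B{\left(-1,-4 \right)} + Y\right) = - 81 \left(\frac{-9 - 4}{-10 - 1} - 4\right) = - 81 \left(\frac{1}{-11} \left(-13\right) - 4\right) = - 81 \left(\left(- \frac{1}{11}\right) \left(-13\right) - 4\right) = - 81 \left(\frac{13}{11} - 4\right) = \left(-81\right) \left(- \frac{31}{11}\right) = \frac{2511}{11}$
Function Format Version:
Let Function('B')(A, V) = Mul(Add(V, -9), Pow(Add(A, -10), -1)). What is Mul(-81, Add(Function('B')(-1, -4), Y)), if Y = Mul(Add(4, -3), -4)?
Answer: Rational(2511, 11) ≈ 228.27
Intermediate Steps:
Function('B')(A, V) = Mul(Pow(Add(-10, A), -1), Add(-9, V)) (Function('B')(A, V) = Mul(Add(-9, V), Pow(Add(-10, A), -1)) = Mul(Pow(Add(-10, A), -1), Add(-9, V)))
Y = -4 (Y = Mul(1, -4) = -4)
Mul(-81, Add(Function('B')(-1, -4), Y)) = Mul(-81, Add(Mul(Pow(Add(-10, -1), -1), Add(-9, -4)), -4)) = Mul(-81, Add(Mul(Pow(-11, -1), -13), -4)) = Mul(-81, Add(Mul(Rational(-1, 11), -13), -4)) = Mul(-81, Add(Rational(13, 11), -4)) = Mul(-81, Rational(-31, 11)) = Rational(2511, 11)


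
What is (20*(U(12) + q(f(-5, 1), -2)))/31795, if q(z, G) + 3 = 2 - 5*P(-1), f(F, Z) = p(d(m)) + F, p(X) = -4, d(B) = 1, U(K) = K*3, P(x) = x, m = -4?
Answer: 160/6359 ≈ 0.025161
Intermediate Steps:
U(K) = 3*K
f(F, Z) = -4 + F
q(z, G) = 4 (q(z, G) = -3 + (2 - 5*(-1)) = -3 + (2 + 5) = -3 + 7 = 4)
(20*(U(12) + q(f(-5, 1), -2)))/31795 = (20*(3*12 + 4))/31795 = (20*(36 + 4))*(1/31795) = (20*40)*(1/31795) = 800*(1/31795) = 160/6359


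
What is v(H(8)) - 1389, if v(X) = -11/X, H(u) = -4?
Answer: -5545/4 ≈ -1386.3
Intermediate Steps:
v(H(8)) - 1389 = -11/(-4) - 1389 = -11*(-1/4) - 1389 = 11/4 - 1389 = -5545/4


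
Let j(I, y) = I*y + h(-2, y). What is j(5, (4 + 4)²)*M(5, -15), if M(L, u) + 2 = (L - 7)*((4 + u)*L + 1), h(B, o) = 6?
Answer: 34556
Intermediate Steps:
j(I, y) = 6 + I*y (j(I, y) = I*y + 6 = 6 + I*y)
M(L, u) = -2 + (1 + L*(4 + u))*(-7 + L) (M(L, u) = -2 + (L - 7)*((4 + u)*L + 1) = -2 + (-7 + L)*(L*(4 + u) + 1) = -2 + (-7 + L)*(1 + L*(4 + u)) = -2 + (1 + L*(4 + u))*(-7 + L))
j(5, (4 + 4)²)*M(5, -15) = (6 + 5*(4 + 4)²)*(-9 - 27*5 + 4*5² - 15*5² - 7*5*(-15)) = (6 + 5*8²)*(-9 - 135 + 4*25 - 15*25 + 525) = (6 + 5*64)*(-9 - 135 + 100 - 375 + 525) = (6 + 320)*106 = 326*106 = 34556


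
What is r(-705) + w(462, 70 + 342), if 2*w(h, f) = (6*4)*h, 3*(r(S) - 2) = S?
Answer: 5311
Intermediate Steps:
r(S) = 2 + S/3
w(h, f) = 12*h (w(h, f) = ((6*4)*h)/2 = (24*h)/2 = 12*h)
r(-705) + w(462, 70 + 342) = (2 + (1/3)*(-705)) + 12*462 = (2 - 235) + 5544 = -233 + 5544 = 5311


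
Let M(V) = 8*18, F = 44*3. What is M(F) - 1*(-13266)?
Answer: 13410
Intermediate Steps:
F = 132
M(V) = 144
M(F) - 1*(-13266) = 144 - 1*(-13266) = 144 + 13266 = 13410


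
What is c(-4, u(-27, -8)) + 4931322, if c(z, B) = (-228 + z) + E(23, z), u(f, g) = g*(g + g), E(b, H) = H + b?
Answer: 4931109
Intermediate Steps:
u(f, g) = 2*g² (u(f, g) = g*(2*g) = 2*g²)
c(z, B) = -205 + 2*z (c(z, B) = (-228 + z) + (z + 23) = (-228 + z) + (23 + z) = -205 + 2*z)
c(-4, u(-27, -8)) + 4931322 = (-205 + 2*(-4)) + 4931322 = (-205 - 8) + 4931322 = -213 + 4931322 = 4931109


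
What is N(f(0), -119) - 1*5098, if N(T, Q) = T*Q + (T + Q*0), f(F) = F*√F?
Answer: -5098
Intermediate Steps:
f(F) = F^(3/2)
N(T, Q) = T + Q*T (N(T, Q) = Q*T + (T + 0) = Q*T + T = T + Q*T)
N(f(0), -119) - 1*5098 = 0^(3/2)*(1 - 119) - 1*5098 = 0*(-118) - 5098 = 0 - 5098 = -5098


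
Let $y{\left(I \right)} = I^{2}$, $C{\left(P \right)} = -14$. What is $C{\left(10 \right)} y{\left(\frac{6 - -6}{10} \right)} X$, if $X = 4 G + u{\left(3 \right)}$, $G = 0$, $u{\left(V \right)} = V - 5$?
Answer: $\frac{1008}{25} \approx 40.32$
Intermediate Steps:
$u{\left(V \right)} = -5 + V$
$X = -2$ ($X = 4 \cdot 0 + \left(-5 + 3\right) = 0 - 2 = -2$)
$C{\left(10 \right)} y{\left(\frac{6 - -6}{10} \right)} X = - 14 \left(\frac{6 - -6}{10}\right)^{2} \left(-2\right) = - 14 \left(\left(6 + 6\right) \frac{1}{10}\right)^{2} \left(-2\right) = - 14 \left(12 \cdot \frac{1}{10}\right)^{2} \left(-2\right) = - 14 \left(\frac{6}{5}\right)^{2} \left(-2\right) = \left(-14\right) \frac{36}{25} \left(-2\right) = \left(- \frac{504}{25}\right) \left(-2\right) = \frac{1008}{25}$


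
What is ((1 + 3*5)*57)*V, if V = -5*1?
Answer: -4560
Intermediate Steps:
V = -5
((1 + 3*5)*57)*V = ((1 + 3*5)*57)*(-5) = ((1 + 15)*57)*(-5) = (16*57)*(-5) = 912*(-5) = -4560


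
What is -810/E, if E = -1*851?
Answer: 810/851 ≈ 0.95182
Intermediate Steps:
E = -851
-810/E = -810/(-851) = -810*(-1/851) = 810/851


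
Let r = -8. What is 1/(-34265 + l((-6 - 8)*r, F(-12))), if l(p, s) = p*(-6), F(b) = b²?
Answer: -1/34937 ≈ -2.8623e-5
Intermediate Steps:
l(p, s) = -6*p
1/(-34265 + l((-6 - 8)*r, F(-12))) = 1/(-34265 - 6*(-6 - 8)*(-8)) = 1/(-34265 - (-84)*(-8)) = 1/(-34265 - 6*112) = 1/(-34265 - 672) = 1/(-34937) = -1/34937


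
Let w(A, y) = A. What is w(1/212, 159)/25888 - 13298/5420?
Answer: -18245705717/7436586880 ≈ -2.4535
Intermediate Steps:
w(1/212, 159)/25888 - 13298/5420 = 1/(212*25888) - 13298/5420 = (1/212)*(1/25888) - 13298*1/5420 = 1/5488256 - 6649/2710 = -18245705717/7436586880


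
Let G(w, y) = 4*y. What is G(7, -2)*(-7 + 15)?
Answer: -64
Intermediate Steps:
G(7, -2)*(-7 + 15) = (4*(-2))*(-7 + 15) = -8*8 = -64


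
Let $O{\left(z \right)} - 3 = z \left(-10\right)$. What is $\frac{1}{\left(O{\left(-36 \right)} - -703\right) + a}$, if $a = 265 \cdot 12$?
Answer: $\frac{1}{4246} \approx 0.00023552$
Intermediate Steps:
$a = 3180$
$O{\left(z \right)} = 3 - 10 z$ ($O{\left(z \right)} = 3 + z \left(-10\right) = 3 - 10 z$)
$\frac{1}{\left(O{\left(-36 \right)} - -703\right) + a} = \frac{1}{\left(\left(3 - -360\right) - -703\right) + 3180} = \frac{1}{\left(\left(3 + 360\right) + 703\right) + 3180} = \frac{1}{\left(363 + 703\right) + 3180} = \frac{1}{1066 + 3180} = \frac{1}{4246}$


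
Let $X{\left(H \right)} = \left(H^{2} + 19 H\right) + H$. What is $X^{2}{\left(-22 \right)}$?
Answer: $1936$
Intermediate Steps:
$X{\left(H \right)} = H^{2} + 20 H$
$X^{2}{\left(-22 \right)} = \left(- 22 \left(20 - 22\right)\right)^{2} = \left(\left(-22\right) \left(-2\right)\right)^{2} = 44^{2} = 1936$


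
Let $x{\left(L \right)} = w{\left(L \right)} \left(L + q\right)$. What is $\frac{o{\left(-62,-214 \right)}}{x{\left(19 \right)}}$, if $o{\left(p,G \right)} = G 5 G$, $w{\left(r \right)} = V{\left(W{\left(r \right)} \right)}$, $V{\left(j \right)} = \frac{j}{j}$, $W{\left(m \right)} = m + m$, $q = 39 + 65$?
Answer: $\frac{228980}{123} \approx 1861.6$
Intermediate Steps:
$q = 104$
$W{\left(m \right)} = 2 m$
$V{\left(j \right)} = 1$
$w{\left(r \right)} = 1$
$o{\left(p,G \right)} = 5 G^{2}$ ($o{\left(p,G \right)} = 5 G G = 5 G^{2}$)
$x{\left(L \right)} = 104 + L$ ($x{\left(L \right)} = 1 \left(L + 104\right) = 1 \left(104 + L\right) = 104 + L$)
$\frac{o{\left(-62,-214 \right)}}{x{\left(19 \right)}} = \frac{5 \left(-214\right)^{2}}{104 + 19} = \frac{5 \cdot 45796}{123} = 228980 \cdot \frac{1}{123} = \frac{228980}{123}$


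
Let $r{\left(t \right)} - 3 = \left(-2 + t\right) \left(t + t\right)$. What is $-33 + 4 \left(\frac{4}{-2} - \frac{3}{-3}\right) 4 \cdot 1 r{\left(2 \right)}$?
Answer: $-81$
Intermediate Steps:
$r{\left(t \right)} = 3 + 2 t \left(-2 + t\right)$ ($r{\left(t \right)} = 3 + \left(-2 + t\right) \left(t + t\right) = 3 + \left(-2 + t\right) 2 t = 3 + 2 t \left(-2 + t\right)$)
$-33 + 4 \left(\frac{4}{-2} - \frac{3}{-3}\right) 4 \cdot 1 r{\left(2 \right)} = -33 + 4 \left(\frac{4}{-2} - \frac{3}{-3}\right) 4 \cdot 1 \left(3 - 8 + 2 \cdot 2^{2}\right) = -33 + 4 \left(4 \left(- \frac{1}{2}\right) - -1\right) 4 \cdot 1 \left(3 - 8 + 2 \cdot 4\right) = -33 + 4 \left(-2 + 1\right) 4 \cdot 1 \left(3 - 8 + 8\right) = -33 + 4 \left(-1\right) 4 \cdot 1 \cdot 3 = -33 + \left(-4\right) 4 \cdot 1 \cdot 3 = -33 + \left(-16\right) 1 \cdot 3 = -33 - 48 = -81$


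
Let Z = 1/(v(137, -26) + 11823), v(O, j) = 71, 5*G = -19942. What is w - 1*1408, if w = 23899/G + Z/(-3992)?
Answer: -669428463830315/473431535408 ≈ -1414.0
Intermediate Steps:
G = -19942/5 (G = (⅕)*(-19942) = -19942/5 ≈ -3988.4)
Z = 1/11894 (Z = 1/(71 + 11823) = 1/11894 ≈ 8.4076e-5)
w = -2836861975851/473431535408 (w = 23899/(-19942/5) + (1/11894)/(-3992) = 23899*(-5/19942) + (1/11894)*(-1/3992) = -119495/19942 - 1/47480848 = -2836861975851/473431535408 ≈ -5.9921)
w - 1*1408 = -2836861975851/473431535408 - 1*1408 = -2836861975851/473431535408 - 1408 = -669428463830315/473431535408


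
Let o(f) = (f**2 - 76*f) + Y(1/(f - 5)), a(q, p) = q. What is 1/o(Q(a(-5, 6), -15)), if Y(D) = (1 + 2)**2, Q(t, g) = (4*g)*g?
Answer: 1/741609 ≈ 1.3484e-6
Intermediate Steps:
Q(t, g) = 4*g**2
Y(D) = 9 (Y(D) = 3**2 = 9)
o(f) = 9 + f**2 - 76*f (o(f) = (f**2 - 76*f) + 9 = 9 + f**2 - 76*f)
1/o(Q(a(-5, 6), -15)) = 1/(9 + (4*(-15)**2)**2 - 304*(-15)**2) = 1/(9 + (4*225)**2 - 304*225) = 1/(9 + 900**2 - 76*900) = 1/(9 + 810000 - 68400) = 1/741609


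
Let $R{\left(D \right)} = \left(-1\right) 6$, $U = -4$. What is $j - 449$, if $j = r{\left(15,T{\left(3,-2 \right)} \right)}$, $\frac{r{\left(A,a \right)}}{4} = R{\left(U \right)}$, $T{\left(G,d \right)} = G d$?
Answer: $-473$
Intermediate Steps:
$R{\left(D \right)} = -6$
$r{\left(A,a \right)} = -24$ ($r{\left(A,a \right)} = 4 \left(-6\right) = -24$)
$j = -24$
$j - 449 = -24 - 449 = -473$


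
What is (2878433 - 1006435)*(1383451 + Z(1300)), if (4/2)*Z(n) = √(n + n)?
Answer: 2589817505098 + 9359990*√26 ≈ 2.5899e+12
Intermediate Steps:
Z(n) = √2*√n/2 (Z(n) = √(n + n)/2 = √(2*n)/2 = (√2*√n)/2 = √2*√n/2)
(2878433 - 1006435)*(1383451 + Z(1300)) = (2878433 - 1006435)*(1383451 + √2*√1300/2) = 1871998*(1383451 + √2*(10*√13)/2) = 1871998*(1383451 + 5*√26) = 2589817505098 + 9359990*√26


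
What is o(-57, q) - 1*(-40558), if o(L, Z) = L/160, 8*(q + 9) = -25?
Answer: 6489223/160 ≈ 40558.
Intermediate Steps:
q = -97/8 (q = -9 + (⅛)*(-25) = -9 - 25/8 = -97/8 ≈ -12.125)
o(L, Z) = L/160 (o(L, Z) = L*(1/160) = L/160)
o(-57, q) - 1*(-40558) = (1/160)*(-57) - 1*(-40558) = -57/160 + 40558 = 6489223/160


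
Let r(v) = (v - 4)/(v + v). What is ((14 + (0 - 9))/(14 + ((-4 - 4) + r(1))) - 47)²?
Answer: 170569/81 ≈ 2105.8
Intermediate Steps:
r(v) = (-4 + v)/(2*v) (r(v) = (-4 + v)/((2*v)) = (-4 + v)*(1/(2*v)) = (-4 + v)/(2*v))
((14 + (0 - 9))/(14 + ((-4 - 4) + r(1))) - 47)² = ((14 + (0 - 9))/(14 + ((-4 - 4) + (½)*(-4 + 1)/1)) - 47)² = ((14 - 9)/(14 + (-8 + (½)*1*(-3))) - 47)² = (5/(14 + (-8 - 3/2)) - 47)² = (5/(14 - 19/2) - 47)² = (5/(9/2) - 47)² = (5*(2/9) - 47)² = (10/9 - 47)² = (-413/9)² = 170569/81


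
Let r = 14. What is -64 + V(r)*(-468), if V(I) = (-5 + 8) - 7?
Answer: 1808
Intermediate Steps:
V(I) = -4 (V(I) = 3 - 7 = -4)
-64 + V(r)*(-468) = -64 - 4*(-468) = -64 + 1872 = 1808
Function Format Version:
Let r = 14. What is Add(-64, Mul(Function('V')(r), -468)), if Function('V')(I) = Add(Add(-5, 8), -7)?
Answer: 1808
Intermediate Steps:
Function('V')(I) = -4 (Function('V')(I) = Add(3, -7) = -4)
Add(-64, Mul(Function('V')(r), -468)) = Add(-64, Mul(-4, -468)) = Add(-64, 1872) = 1808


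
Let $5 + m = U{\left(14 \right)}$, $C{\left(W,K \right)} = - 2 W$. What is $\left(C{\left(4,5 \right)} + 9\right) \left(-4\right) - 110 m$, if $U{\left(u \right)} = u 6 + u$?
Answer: $-10234$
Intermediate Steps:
$U{\left(u \right)} = 7 u$ ($U{\left(u \right)} = 6 u + u = 7 u$)
$m = 93$ ($m = -5 + 7 \cdot 14 = -5 + 98 = 93$)
$\left(C{\left(4,5 \right)} + 9\right) \left(-4\right) - 110 m = \left(\left(-2\right) 4 + 9\right) \left(-4\right) - 10230 = \left(-8 + 9\right) \left(-4\right) - 10230 = 1 \left(-4\right) - 10230 = -4 - 10230 = -10234$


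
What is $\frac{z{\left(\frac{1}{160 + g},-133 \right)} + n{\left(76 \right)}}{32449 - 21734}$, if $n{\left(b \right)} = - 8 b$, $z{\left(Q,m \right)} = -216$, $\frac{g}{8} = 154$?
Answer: $- \frac{824}{10715} \approx -0.076902$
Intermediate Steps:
$g = 1232$ ($g = 8 \cdot 154 = 1232$)
$\frac{z{\left(\frac{1}{160 + g},-133 \right)} + n{\left(76 \right)}}{32449 - 21734} = \frac{-216 - 608}{32449 - 21734} = \frac{-216 - 608}{10715} = \left(-824\right) \frac{1}{10715} = - \frac{824}{10715}$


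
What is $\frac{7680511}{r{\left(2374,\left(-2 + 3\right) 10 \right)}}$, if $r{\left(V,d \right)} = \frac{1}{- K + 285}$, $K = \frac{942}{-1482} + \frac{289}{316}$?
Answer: $\frac{170684372298039}{78052} \approx 2.1868 \cdot 10^{9}$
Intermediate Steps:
$K = \frac{21771}{78052}$ ($K = 942 \left(- \frac{1}{1482}\right) + 289 \cdot \frac{1}{316} = - \frac{157}{247} + \frac{289}{316} = \frac{21771}{78052} \approx 0.27893$)
$r{\left(V,d \right)} = \frac{78052}{22223049}$ ($r{\left(V,d \right)} = \frac{1}{\left(-1\right) \frac{21771}{78052} + 285} = \frac{1}{- \frac{21771}{78052} + 285} = \frac{1}{\frac{22223049}{78052}} = \frac{78052}{22223049}$)
$\frac{7680511}{r{\left(2374,\left(-2 + 3\right) 10 \right)}} = \frac{7680511}{\frac{78052}{22223049}} = 7680511 \cdot \frac{22223049}{78052} = \frac{170684372298039}{78052}$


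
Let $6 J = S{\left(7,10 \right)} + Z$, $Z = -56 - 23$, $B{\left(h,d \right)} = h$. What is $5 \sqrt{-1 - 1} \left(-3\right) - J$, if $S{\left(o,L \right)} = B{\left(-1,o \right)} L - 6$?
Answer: $\frac{95}{6} - 15 i \sqrt{2} \approx 15.833 - 21.213 i$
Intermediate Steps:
$S{\left(o,L \right)} = -6 - L$ ($S{\left(o,L \right)} = - L - 6 = -6 - L$)
$Z = -79$ ($Z = -56 - 23 = -79$)
$J = - \frac{95}{6}$ ($J = \frac{\left(-6 - 10\right) - 79}{6} = \frac{-16 - 79}{6} = \frac{1}{6} \left(-95\right) = - \frac{95}{6} \approx -15.833$)
$5 \sqrt{-1 - 1} \left(-3\right) - J = 5 \sqrt{-1 - 1} \left(-3\right) - - \frac{95}{6} = 5 \sqrt{-2} \left(-3\right) + \frac{95}{6} = 5 i \sqrt{2} \left(-3\right) + \frac{95}{6} = - 15 i \sqrt{2} + \frac{95}{6} = \frac{95}{6} - 15 i \sqrt{2}$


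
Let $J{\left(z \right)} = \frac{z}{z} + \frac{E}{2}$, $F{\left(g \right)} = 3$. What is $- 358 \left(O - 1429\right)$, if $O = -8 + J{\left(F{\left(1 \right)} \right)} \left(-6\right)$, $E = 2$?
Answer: $518742$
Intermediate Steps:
$J{\left(z \right)} = 2$ ($J{\left(z \right)} = \frac{z}{z} + \frac{2}{2} = 1 + 2 \cdot \frac{1}{2} = 1 + 1 = 2$)
$O = -20$ ($O = -8 + 2 \left(-6\right) = -8 - 12 = -20$)
$- 358 \left(O - 1429\right) = - 358 \left(-20 - 1429\right) = \left(-358\right) \left(-1449\right) = 518742$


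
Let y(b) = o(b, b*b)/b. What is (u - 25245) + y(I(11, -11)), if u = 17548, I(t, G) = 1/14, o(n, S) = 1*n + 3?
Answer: -7654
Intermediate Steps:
o(n, S) = 3 + n (o(n, S) = n + 3 = 3 + n)
I(t, G) = 1/14
y(b) = (3 + b)/b
(u - 25245) + y(I(11, -11)) = (17548 - 25245) + (3 + 1/14)/(1/14) = -7697 + 14*(43/14) = -7697 + 43 = -7654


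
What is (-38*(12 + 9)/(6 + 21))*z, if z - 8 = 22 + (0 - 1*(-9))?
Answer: -3458/3 ≈ -1152.7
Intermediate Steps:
z = 39 (z = 8 + (22 + (0 - 1*(-9))) = 8 + (22 + (0 + 9)) = 8 + (22 + 9) = 8 + 31 = 39)
(-38*(12 + 9)/(6 + 21))*z = -38*(12 + 9)/(6 + 21)*39 = -798/27*39 = -38*7/9*39 = -266/9*39 = -3458/3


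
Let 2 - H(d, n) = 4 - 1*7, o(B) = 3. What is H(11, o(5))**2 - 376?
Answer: -351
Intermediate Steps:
H(d, n) = 5 (H(d, n) = 2 - (4 - 1*7) = 2 - (4 - 7) = 2 - 1*(-3) = 2 + 3 = 5)
H(11, o(5))**2 - 376 = 5**2 - 376 = 25 - 376 = -351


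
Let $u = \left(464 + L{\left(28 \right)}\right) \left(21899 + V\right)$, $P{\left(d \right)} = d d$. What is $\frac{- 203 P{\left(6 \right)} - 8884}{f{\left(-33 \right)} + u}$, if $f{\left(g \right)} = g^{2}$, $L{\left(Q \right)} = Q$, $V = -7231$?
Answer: $- \frac{704}{313815} \approx -0.0022434$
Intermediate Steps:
$P{\left(d \right)} = d^{2}$
$u = 7216656$ ($u = \left(464 + 28\right) \left(21899 - 7231\right) = 492 \cdot 14668 = 7216656$)
$\frac{- 203 P{\left(6 \right)} - 8884}{f{\left(-33 \right)} + u} = \frac{- 203 \cdot 6^{2} - 8884}{\left(-33\right)^{2} + 7216656} = \frac{\left(-203\right) 36 - 8884}{1089 + 7216656} = \frac{-7308 - 8884}{7217745} = \left(-16192\right) \frac{1}{7217745} = - \frac{704}{313815}$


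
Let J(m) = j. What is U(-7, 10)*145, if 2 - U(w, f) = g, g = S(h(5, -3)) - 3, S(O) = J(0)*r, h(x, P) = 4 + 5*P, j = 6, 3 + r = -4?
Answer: 6815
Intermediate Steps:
r = -7 (r = -3 - 4 = -7)
J(m) = 6
S(O) = -42 (S(O) = 6*(-7) = -42)
g = -45 (g = -42 - 3 = -45)
U(w, f) = 47 (U(w, f) = 2 - 1*(-45) = 2 + 45 = 47)
U(-7, 10)*145 = 47*145 = 6815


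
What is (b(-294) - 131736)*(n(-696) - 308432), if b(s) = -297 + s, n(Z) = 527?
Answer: 40744144935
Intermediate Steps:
(b(-294) - 131736)*(n(-696) - 308432) = ((-297 - 294) - 131736)*(527 - 308432) = (-591 - 131736)*(-307905) = -132327*(-307905) = 40744144935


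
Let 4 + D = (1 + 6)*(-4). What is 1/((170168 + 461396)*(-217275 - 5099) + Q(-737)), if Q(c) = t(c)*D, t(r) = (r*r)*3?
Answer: -1/140495557160 ≈ -7.1177e-12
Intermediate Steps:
D = -32 (D = -4 + (1 + 6)*(-4) = -4 + 7*(-4) = -4 - 28 = -32)
t(r) = 3*r² (t(r) = r²*3 = 3*r²)
Q(c) = -96*c² (Q(c) = (3*c²)*(-32) = -96*c²)
1/((170168 + 461396)*(-217275 - 5099) + Q(-737)) = 1/((170168 + 461396)*(-217275 - 5099) - 96*(-737)²) = 1/(631564*(-222374) - 96*543169) = 1/(-140443412936 - 52144224) = 1/(-140495557160) = -1/140495557160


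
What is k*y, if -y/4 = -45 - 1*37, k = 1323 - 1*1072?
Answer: 82328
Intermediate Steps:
k = 251 (k = 1323 - 1072 = 251)
y = 328 (y = -4*(-45 - 1*37) = -4*(-45 - 37) = -4*(-82) = 328)
k*y = 251*328 = 82328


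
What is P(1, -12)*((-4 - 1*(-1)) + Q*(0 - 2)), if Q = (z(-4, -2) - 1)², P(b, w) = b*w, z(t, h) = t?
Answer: 636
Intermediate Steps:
Q = 25 (Q = (-4 - 1)² = (-5)² = 25)
P(1, -12)*((-4 - 1*(-1)) + Q*(0 - 2)) = (1*(-12))*((-4 - 1*(-1)) + 25*(0 - 2)) = -12*((-4 + 1) + 25*(-2)) = -12*(-3 - 50) = -12*(-53) = 636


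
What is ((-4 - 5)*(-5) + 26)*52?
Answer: 3692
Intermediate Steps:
((-4 - 5)*(-5) + 26)*52 = (-9*(-5) + 26)*52 = (45 + 26)*52 = 71*52 = 3692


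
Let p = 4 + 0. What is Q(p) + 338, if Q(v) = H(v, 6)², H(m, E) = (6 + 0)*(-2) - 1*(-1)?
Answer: 459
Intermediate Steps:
H(m, E) = -11 (H(m, E) = 6*(-2) + 1 = -12 + 1 = -11)
p = 4
Q(v) = 121 (Q(v) = (-11)² = 121)
Q(p) + 338 = 121 + 338 = 459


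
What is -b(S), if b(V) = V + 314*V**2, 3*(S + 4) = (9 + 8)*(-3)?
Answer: -138453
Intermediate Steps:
S = -21 (S = -4 + ((9 + 8)*(-3))/3 = -4 + (17*(-3))/3 = -4 + (1/3)*(-51) = -4 - 17 = -21)
-b(S) = -(-21)*(1 + 314*(-21)) = -(-21)*(1 - 6594) = -(-21)*(-6593) = -1*138453 = -138453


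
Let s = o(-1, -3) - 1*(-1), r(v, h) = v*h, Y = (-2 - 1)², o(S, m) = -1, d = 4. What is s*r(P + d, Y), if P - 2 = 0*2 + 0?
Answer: 0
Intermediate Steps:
P = 2 (P = 2 + (0*2 + 0) = 2 + (0 + 0) = 2 + 0 = 2)
Y = 9 (Y = (-3)² = 9)
r(v, h) = h*v
s = 0 (s = -1 - 1*(-1) = -1 + 1 = 0)
s*r(P + d, Y) = 0*(9*(2 + 4)) = 0*(9*6) = 0*54 = 0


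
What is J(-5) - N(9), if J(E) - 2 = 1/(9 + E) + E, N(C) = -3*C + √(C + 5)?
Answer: 97/4 - √14 ≈ 20.508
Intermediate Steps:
N(C) = √(5 + C) - 3*C (N(C) = -3*C + √(5 + C) = √(5 + C) - 3*C)
J(E) = 2 + E + 1/(9 + E) (J(E) = 2 + (1/(9 + E) + E) = 2 + (E + 1/(9 + E)) = 2 + E + 1/(9 + E))
J(-5) - N(9) = (19 + (-5)² + 11*(-5))/(9 - 5) - (√(5 + 9) - 3*9) = (19 + 25 - 55)/4 - (√14 - 27) = (¼)*(-11) - (-27 + √14) = -11/4 + (27 - √14) = 97/4 - √14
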